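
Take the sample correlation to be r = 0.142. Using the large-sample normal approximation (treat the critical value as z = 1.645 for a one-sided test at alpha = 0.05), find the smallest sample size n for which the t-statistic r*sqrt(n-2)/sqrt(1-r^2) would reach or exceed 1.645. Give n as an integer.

134

r√(n−2)/√(1−r²) ≥ 1.645  ⇔  n−2 ≥ (1.645)²·(1−r²)/r²
(1−r²)/r² = (1−0.020164)/0.020164 = 48.5933
n ≥ 2 + 2.706025·48.5933 = 2 + 131.4947 = 133.4947
⌈133.4947⌉ = 134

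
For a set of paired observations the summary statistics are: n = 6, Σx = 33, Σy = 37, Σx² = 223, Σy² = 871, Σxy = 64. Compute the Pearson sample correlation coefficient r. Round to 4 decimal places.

-0.8541

Numerator: nΣxy − (Σx)(Σy) = 6·64 − (33)(37) = -837
Denominator: √[(nΣx²−(Σx)²)(nΣy²−(Σy)²)]
  nΣx²−(Σx)² = 6·223 − 1089 = 249;  nΣy²−(Σy)² = 6·871 − 1369 = 3857
  √(249·3857) = √960393 = 979.9964
r = -837 / 979.9964 = -0.8541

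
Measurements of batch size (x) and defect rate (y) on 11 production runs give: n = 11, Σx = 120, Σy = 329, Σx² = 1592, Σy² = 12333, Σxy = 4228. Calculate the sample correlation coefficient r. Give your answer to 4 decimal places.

S_xy = nΣxy − ΣxΣy = 11·4228 − 120·329 = 46508 − 39480 = 7028
S_xx = nΣx² − (Σx)² = 11·1592 − 120² = 17512 − 14400 = 3112
S_yy = nΣy² − (Σy)² = 11·12333 − 329² = 135663 − 108241 = 27422
r = S_xy / √(S_xx·S_yy) = 7028 / √(3112·27422) = 7028 / √85337264 = 7028 / 9237.8171 = 0.7608

0.7608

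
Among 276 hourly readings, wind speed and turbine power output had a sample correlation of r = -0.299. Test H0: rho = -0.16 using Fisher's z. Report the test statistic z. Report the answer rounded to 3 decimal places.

z_r = atanh(-0.299) = -0.308421,  z_0 = atanh(-0.16) = -0.161387
SE = 1/√(n−3) = 1/√273 = 0.060523
z = (z_r − z_0)/SE = (-0.308421 − (-0.161387)) / 0.060523 = -0.147034 / 0.060523 = -2.429

-2.429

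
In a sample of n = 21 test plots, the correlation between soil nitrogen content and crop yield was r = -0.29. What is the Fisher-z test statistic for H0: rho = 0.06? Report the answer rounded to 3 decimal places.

z_r = atanh(-0.29) = -0.298566,  z_0 = atanh(0.06) = 0.060072
SE = 1/√(n−3) = 1/√18 = 0.235702
z = (z_r − z_0)/SE = (-0.298566 − 0.060072) / 0.235702 = -0.358638 / 0.235702 = -1.522

-1.522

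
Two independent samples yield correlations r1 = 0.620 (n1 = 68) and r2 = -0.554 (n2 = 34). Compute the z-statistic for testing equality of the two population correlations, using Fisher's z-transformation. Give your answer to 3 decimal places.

6.181

Fisher z-transforms: z1 = atanh(0.620) = 0.725005, z2 = atanh(-0.554) = -0.624134; difference d = 1.349139
Var(d) = 1/65 + 1/31 = 0.0153846 + 0.0322581 = 0.0476427
z = d/√Var(d) = 1.349139 / √0.0476427 = 1.349139 / 0.218272 = 6.181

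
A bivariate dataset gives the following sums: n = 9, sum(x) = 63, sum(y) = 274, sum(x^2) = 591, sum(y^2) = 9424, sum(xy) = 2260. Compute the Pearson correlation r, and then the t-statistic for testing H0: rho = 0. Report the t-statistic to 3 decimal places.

S_xy = nΣxy − ΣxΣy = 9·2260 − 63·274 = 20340 − 17262 = 3078
S_xx = nΣx² − (Σx)² = 9·591 − 63² = 5319 − 3969 = 1350
S_yy = nΣy² − (Σy)² = 9·9424 − 274² = 84816 − 75076 = 9740
r = S_xy / √(S_xx·S_yy) = 3078 / √(1350·9740) = 3078 / √13149000 = 3078 / 3626.1550 = 0.8488
t = r·√(n−2)/√(1−r²) = 0.8488·√7 / √(1−0.720461) = 2.245714 / 0.528714 = 4.248

4.248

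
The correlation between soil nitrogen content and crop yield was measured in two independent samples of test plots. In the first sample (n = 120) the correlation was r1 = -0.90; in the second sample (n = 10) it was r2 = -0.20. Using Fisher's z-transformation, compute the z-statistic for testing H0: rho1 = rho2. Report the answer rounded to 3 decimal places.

-3.263

z1 = atanh(-0.90) = -1.472219,  z2 = atanh(-0.20) = -0.202733
SE = √(1/(n1−3) + 1/(n2−3)) = √(1/117 + 1/7) = √(0.0085470 + 0.1428571) = √0.1514041 = 0.389107
z = (z1 − z2)/SE = (-1.472219 − (-0.202733)) / 0.389107 = -1.269486 / 0.389107 = -3.263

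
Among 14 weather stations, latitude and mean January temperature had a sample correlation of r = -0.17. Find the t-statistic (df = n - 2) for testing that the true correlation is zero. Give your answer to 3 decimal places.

1 − r² = 1 − 0.0289 = 0.9711;  √(1−r²) = 0.985444
√(n−2) = √12 = 3.464102
t = r·√(n−2)/√(1−r²) = -0.17 · 3.464102 / 0.985444 = -0.598

-0.598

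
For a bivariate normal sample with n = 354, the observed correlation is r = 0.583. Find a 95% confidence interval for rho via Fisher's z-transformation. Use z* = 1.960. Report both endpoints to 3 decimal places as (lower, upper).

(0.510, 0.648)

z_r = atanh(0.583) = 0.666995;  SE = 1/√(n−3) = 1/√351 = 0.053376
z-limits: 0.666995 ± 1.960·0.053376 = 0.666995 ± 0.104617 = [0.562378, 0.771612]
ρ-limits: (tanh 0.562378, tanh 0.771612) = (0.510, 0.648)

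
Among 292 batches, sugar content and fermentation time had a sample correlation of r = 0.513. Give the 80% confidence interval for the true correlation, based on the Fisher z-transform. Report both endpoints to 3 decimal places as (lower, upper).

z_r = atanh(0.513) = 0.566793;  SE = 1/√(n−3) = 1/√289 = 0.058824
z-limits: 0.566793 ± 1.282·0.058824 = 0.566793 ± 0.075412 = [0.491381, 0.642205]
ρ-limits: (tanh 0.491381, tanh 0.642205) = (0.455, 0.566)

(0.455, 0.566)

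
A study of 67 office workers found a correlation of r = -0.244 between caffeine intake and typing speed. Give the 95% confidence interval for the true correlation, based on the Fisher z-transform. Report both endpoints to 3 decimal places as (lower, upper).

z_r = atanh(-0.244) = -0.249023;  SE = 1/√(n−3) = 1/√64 = 0.125000
z-limits: -0.249023 ± 1.960·0.125000 = -0.249023 ± 0.245000 = [-0.494023, -0.004023]
ρ-limits: (tanh -0.494023, tanh -0.004023) = (-0.457, -0.004)

(-0.457, -0.004)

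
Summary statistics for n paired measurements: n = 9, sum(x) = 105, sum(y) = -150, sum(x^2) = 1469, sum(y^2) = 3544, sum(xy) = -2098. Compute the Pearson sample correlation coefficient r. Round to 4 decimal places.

S_xy = nΣxy − ΣxΣy = 9·(-2098) − 105·(-150) = -18882 − (-15750) = -3132
S_xx = nΣx² − (Σx)² = 9·1469 − 105² = 13221 − 11025 = 2196
S_yy = nΣy² − (Σy)² = 9·3544 − (-150)² = 31896 − 22500 = 9396
r = S_xy / √(S_xx·S_yy) = -3132 / √(2196·9396) = -3132 / √20633616 = -3132 / 4542.4240 = -0.6895

-0.6895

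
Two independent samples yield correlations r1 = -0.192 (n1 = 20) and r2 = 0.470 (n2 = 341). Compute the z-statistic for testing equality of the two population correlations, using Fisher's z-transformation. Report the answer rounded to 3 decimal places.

z1 = atanh(-0.192) = -0.194413,  z2 = atanh(0.470) = 0.510070
SE = √(1/(n1−3) + 1/(n2−3)) = √(1/17 + 1/338) = √(0.0588235 + 0.0029586) = √0.0617821 = 0.248560
z = (z1 − z2)/SE = (-0.194413 − 0.510070) / 0.248560 = -0.704483 / 0.248560 = -2.834

-2.834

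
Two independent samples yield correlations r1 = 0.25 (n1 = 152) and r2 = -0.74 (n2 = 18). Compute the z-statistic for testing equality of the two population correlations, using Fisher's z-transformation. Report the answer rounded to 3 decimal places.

4.452

z1 = atanh(0.25) = 0.255413,  z2 = atanh(-0.74) = -0.950479
SE = √(1/(n1−3) + 1/(n2−3)) = √(1/149 + 1/15) = √(0.0067114 + 0.0666667) = √0.0733781 = 0.270884
z = (z1 − z2)/SE = (0.255413 − (-0.950479)) / 0.270884 = 1.205892 / 0.270884 = 4.452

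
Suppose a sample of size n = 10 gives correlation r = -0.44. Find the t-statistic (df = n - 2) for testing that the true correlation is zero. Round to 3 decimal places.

-1.386

t = r·√(n−2) / √(1−r²) with r = -0.44, n = 10
  = -0.44·√8 / √(1 − 0.1936)
  = -0.44·2.828427 / 0.897998
  = -1.244508 / 0.897998 = -1.386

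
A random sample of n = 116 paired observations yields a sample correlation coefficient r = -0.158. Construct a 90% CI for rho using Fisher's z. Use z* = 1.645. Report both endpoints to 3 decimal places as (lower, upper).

z_r = atanh(-0.158) = -0.159335;  SE = 1/√(n−3) = 1/√113 = 0.094072
z-limits: -0.159335 ± 1.645·0.094072 = -0.159335 ± 0.154748 = [-0.314083, -0.004587]
ρ-limits: (tanh -0.314083, tanh -0.004587) = (-0.304, -0.005)

(-0.304, -0.005)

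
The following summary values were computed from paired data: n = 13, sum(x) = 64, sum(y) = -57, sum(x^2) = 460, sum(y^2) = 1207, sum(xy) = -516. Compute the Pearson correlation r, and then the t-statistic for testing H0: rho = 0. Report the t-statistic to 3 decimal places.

Numerator: nΣxy − (Σx)(Σy) = 13·(-516) − (64)(-57) = -3060
Denominator: √[(nΣx²−(Σx)²)(nΣy²−(Σy)²)]
  nΣx²−(Σx)² = 13·460 − 4096 = 1884;  nΣy²−(Σy)² = 13·1207 − 3249 = 12442
  √(1884·12442) = √23440728 = 4841.5626
r = -3060 / 4841.5626 = -0.6320
t = r·√(n−2)/√(1−r²) = -0.6320·√11 / √(1−0.399424) = -2.096107 / 0.774968 = -2.705

-2.705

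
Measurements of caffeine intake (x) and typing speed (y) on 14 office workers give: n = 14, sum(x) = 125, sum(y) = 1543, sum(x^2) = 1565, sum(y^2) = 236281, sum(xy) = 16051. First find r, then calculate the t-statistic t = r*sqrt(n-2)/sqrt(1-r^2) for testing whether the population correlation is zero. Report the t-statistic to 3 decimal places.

1.590

S_xy = nΣxy − ΣxΣy = 14·16051 − 125·1543 = 224714 − 192875 = 31839
S_xx = nΣx² − (Σx)² = 14·1565 − 125² = 21910 − 15625 = 6285
S_yy = nΣy² − (Σy)² = 14·236281 − 1543² = 3307934 − 2380849 = 927085
r = S_xy / √(S_xx·S_yy) = 31839 / √(6285·927085) = 31839 / √5826729225 = 31839 / 76333.0153 = 0.4171
t = r·√(n−2)/√(1−r²) = 0.4171·√12 / √(1−0.173972) = 1.444877 / 0.908861 = 1.590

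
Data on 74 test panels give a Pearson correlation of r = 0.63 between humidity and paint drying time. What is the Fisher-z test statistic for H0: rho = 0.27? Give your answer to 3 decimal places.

3.914

z_r = atanh(0.63) = 0.741416,  z_0 = atanh(0.27) = 0.276864
SE = 1/√(n−3) = 1/√71 = 0.118678
z = (z_r − z_0)/SE = (0.741416 − 0.276864) / 0.118678 = 0.464552 / 0.118678 = 3.914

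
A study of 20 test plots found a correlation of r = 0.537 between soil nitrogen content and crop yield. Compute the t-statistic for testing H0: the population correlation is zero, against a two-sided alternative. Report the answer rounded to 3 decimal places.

t = r·√(n−2) / √(1−r²) with r = 0.537, n = 20
  = 0.537·√18 / √(1 − 0.288369)
  = 0.537·4.242641 / 0.843582
  = 2.278298 / 0.843582 = 2.701

2.701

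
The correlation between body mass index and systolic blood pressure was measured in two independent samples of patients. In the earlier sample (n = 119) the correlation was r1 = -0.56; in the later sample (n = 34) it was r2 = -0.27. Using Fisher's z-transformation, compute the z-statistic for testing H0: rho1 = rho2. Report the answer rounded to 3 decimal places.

-1.761

Fisher z-transforms: z1 = atanh(-0.56) = -0.632833, z2 = atanh(-0.27) = -0.276864; difference d = -0.355969
Var(d) = 1/116 + 1/31 = 0.0086207 + 0.0322581 = 0.0408788
z = d/√Var(d) = -0.355969 / √0.0408788 = -0.355969 / 0.202185 = -1.761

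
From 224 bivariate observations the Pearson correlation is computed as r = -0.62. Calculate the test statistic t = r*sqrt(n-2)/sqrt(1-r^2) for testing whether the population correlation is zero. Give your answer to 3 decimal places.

t = r·√(n−2) / √(1−r²) with r = -0.62, n = 224
  = -0.62·√222 / √(1 − 0.3844)
  = -0.62·14.899664 / 0.784602
  = -9.237792 / 0.784602 = -11.774

-11.774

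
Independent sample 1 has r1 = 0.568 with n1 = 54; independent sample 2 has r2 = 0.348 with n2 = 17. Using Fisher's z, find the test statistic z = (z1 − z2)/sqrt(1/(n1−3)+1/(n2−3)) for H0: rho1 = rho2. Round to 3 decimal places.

0.933

z1 = atanh(0.568) = 0.644565,  z2 = atanh(0.348) = 0.363166
SE = √(1/(n1−3) + 1/(n2−3)) = √(1/51 + 1/14) = √(0.0196078 + 0.0714286) = √0.0910364 = 0.301722
z = (z1 − z2)/SE = (0.644565 − 0.363166) / 0.301722 = 0.281399 / 0.301722 = 0.933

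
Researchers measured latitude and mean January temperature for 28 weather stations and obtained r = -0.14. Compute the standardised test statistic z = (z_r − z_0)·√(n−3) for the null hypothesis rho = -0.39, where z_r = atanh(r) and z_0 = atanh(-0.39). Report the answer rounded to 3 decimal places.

Fisher z: atanh(-0.14) = -0.140926, atanh(-0.39) = -0.411800
z = (z_r − z_0)·√(n−3) = (-0.140926 − (-0.411800))·√25 = 0.270874 · 5.000000 = 1.354

1.354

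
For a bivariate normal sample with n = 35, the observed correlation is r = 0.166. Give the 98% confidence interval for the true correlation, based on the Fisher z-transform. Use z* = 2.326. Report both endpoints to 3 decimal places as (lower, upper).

Fisher z: z_r = atanh(r) = ½·ln((1+0.166)/(1−0.166)) = 0.167550
SE(z) = 1/√(n−3) = 1/√32 = 0.176777
98% ⇒ z* = 2.326; margin = 2.326·0.176777 = 0.411183
CI on z-scale: (-0.243633, 0.578733)
Back-transform: tanh(-0.243633) = -0.238924, tanh(0.578733) = 0.521744

(-0.239, 0.522)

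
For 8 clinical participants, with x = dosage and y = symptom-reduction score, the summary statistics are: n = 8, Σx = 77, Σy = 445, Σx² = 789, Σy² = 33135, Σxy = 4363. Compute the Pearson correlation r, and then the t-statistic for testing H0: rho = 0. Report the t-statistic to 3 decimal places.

Numerator: nΣxy − (Σx)(Σy) = 8·4363 − (77)(445) = 639
Denominator: √[(nΣx²−(Σx)²)(nΣy²−(Σy)²)]
  nΣx²−(Σx)² = 8·789 − 5929 = 383;  nΣy²−(Σy)² = 8·33135 − 198025 = 67055
  √(383·67055) = √25682065 = 5067.7475
r = 639 / 5067.7475 = 0.1261
t = r·√(n−2)/√(1−r²) = 0.1261·√6 / √(1−0.015901) = 0.308881 / 0.992018 = 0.311

0.311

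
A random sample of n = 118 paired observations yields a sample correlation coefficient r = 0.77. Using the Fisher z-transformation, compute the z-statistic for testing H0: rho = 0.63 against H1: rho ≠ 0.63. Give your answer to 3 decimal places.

2.991

z_r = atanh(0.77) = 1.020328,  z_0 = atanh(0.63) = 0.741416
SE = 1/√(n−3) = 1/√115 = 0.093250
z = (z_r − z_0)/SE = (1.020328 − 0.741416) / 0.093250 = 0.278912 / 0.093250 = 2.991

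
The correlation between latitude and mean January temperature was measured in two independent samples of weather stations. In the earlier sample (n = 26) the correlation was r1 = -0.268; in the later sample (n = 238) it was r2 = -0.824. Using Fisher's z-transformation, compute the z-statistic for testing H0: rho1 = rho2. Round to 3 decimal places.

4.094

Fisher z-transforms: z1 = atanh(-0.268) = -0.274708, z2 = atanh(-0.824) = -1.169152; difference d = 0.894444
Var(d) = 1/23 + 1/235 = 0.0434783 + 0.0042553 = 0.0477336
z = d/√Var(d) = 0.894444 / √0.0477336 = 0.894444 / 0.218480 = 4.094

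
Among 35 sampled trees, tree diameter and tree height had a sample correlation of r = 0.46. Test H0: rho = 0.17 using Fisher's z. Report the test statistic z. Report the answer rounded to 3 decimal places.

Fisher z: atanh(0.46) = 0.497311, atanh(0.17) = 0.171667
z = (z_r − z_0)·√(n−3) = (0.497311 − 0.171667)·√32 = 0.325644 · 5.656854 = 1.842

1.842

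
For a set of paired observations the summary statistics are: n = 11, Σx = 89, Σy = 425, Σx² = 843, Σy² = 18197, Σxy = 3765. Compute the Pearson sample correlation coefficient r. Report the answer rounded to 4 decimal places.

S_xy = nΣxy − ΣxΣy = 11·3765 − 89·425 = 41415 − 37825 = 3590
S_xx = nΣx² − (Σx)² = 11·843 − 89² = 9273 − 7921 = 1352
S_yy = nΣy² − (Σy)² = 11·18197 − 425² = 200167 − 180625 = 19542
r = S_xy / √(S_xx·S_yy) = 3590 / √(1352·19542) = 3590 / √26420784 = 3590 / 5140.1152 = 0.6984

0.6984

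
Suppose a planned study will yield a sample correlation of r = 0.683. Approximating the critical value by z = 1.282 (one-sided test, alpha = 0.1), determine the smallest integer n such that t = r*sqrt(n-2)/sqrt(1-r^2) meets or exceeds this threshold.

r√(n−2)/√(1−r²) ≥ 1.282  ⇔  n−2 ≥ (1.282)²·(1−r²)/r²
(1−r²)/r² = (1−0.466489)/0.466489 = 1.1437
n ≥ 2 + 1.643524·1.1437 = 2 + 1.8797 = 3.8797
⌈3.8797⌉ = 4

4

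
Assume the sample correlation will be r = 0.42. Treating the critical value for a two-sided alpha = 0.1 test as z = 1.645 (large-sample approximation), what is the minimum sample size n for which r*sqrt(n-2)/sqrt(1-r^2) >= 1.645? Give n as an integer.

15

Need r·√(n−2)/√(1−r²) ≥ 1.645
√(n−2) ≥ 1.645·√(1−0.1764) / 0.42 = 1.645·0.907524 / 0.42 = 3.5545
n−2 ≥ 12.6345  ⇒  n ≥ 14.6345
Smallest integer n = 15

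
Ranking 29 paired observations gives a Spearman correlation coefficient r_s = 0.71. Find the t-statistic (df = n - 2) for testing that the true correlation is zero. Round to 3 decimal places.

1 − r_s² = 1 − 0.5041 = 0.4959;  √(1−r_s²) = 0.704202
√(n−2) = √27 = 5.196152
t = r_s·√(n−2)/√(1−r_s²) = 0.71 · 5.196152 / 0.704202 = 5.239

5.239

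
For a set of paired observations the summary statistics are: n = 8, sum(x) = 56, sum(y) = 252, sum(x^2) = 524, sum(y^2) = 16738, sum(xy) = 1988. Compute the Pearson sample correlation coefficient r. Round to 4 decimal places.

0.2078

Numerator: nΣxy − (Σx)(Σy) = 8·1988 − (56)(252) = 1792
Denominator: √[(nΣx²−(Σx)²)(nΣy²−(Σy)²)]
  nΣx²−(Σx)² = 8·524 − 3136 = 1056;  nΣy²−(Σy)² = 8·16738 − 63504 = 70400
  √(1056·70400) = √74342400 = 8622.2039
r = 1792 / 8622.2039 = 0.2078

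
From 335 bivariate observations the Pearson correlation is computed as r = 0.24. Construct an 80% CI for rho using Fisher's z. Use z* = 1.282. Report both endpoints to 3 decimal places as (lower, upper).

(0.173, 0.305)

Fisher z: z_r = atanh(r) = ½·ln((1+0.24)/(1−0.24)) = 0.244774
SE(z) = 1/√(n−3) = 1/√332 = 0.054882
80% ⇒ z* = 1.282; margin = 1.282·0.054882 = 0.070359
CI on z-scale: (0.174415, 0.315133)
Back-transform: tanh(0.174415) = 0.172668, tanh(0.315133) = 0.305100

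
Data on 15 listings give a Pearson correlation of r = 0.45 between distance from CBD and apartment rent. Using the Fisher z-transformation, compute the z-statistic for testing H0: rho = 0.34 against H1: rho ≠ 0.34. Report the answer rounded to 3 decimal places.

0.452

z_r = atanh(0.45) = 0.484700,  z_0 = atanh(0.34) = 0.354093
SE = 1/√(n−3) = 1/√12 = 0.288675
z = (z_r − z_0)/SE = (0.484700 − 0.354093) / 0.288675 = 0.130607 / 0.288675 = 0.452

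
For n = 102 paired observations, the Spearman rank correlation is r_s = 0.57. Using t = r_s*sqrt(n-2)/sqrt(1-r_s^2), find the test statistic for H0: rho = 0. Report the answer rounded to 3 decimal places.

1 − r_s² = 1 − 0.3249 = 0.6751;  √(1−r_s²) = 0.821645
√(n−2) = √100 = 10.000000
t = r_s·√(n−2)/√(1−r_s²) = 0.57 · 10.000000 / 0.821645 = 6.937

6.937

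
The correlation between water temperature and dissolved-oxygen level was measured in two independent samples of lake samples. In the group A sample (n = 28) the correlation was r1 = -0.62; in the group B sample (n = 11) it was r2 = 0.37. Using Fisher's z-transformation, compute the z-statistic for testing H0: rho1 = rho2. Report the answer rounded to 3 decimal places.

z1 = atanh(-0.62) = -0.725005,  z2 = atanh(0.37) = 0.388423
SE = √(1/(n1−3) + 1/(n2−3)) = √(1/25 + 1/8) = √(0.0400000 + 0.1250000) = √0.1650000 = 0.406202
z = (z1 − z2)/SE = (-0.725005 − 0.388423) / 0.406202 = -1.113428 / 0.406202 = -2.741

-2.741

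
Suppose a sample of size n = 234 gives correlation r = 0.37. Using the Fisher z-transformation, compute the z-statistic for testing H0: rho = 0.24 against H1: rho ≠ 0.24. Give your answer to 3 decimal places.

Fisher z: atanh(0.37) = 0.388423, atanh(0.24) = 0.244774
z = (z_r − z_0)·√(n−3) = (0.388423 − 0.244774)·√231 = 0.143649 · 15.198684 = 2.183

2.183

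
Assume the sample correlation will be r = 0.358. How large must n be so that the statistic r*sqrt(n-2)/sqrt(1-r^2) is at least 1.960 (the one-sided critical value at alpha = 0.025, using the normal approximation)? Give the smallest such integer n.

r√(n−2)/√(1−r²) ≥ 1.960  ⇔  n−2 ≥ (1.960)²·(1−r²)/r²
(1−r²)/r² = (1−0.128164)/0.128164 = 6.8025
n ≥ 2 + 3.8416·6.8025 = 2 + 26.1325 = 28.1325
⌈28.1325⌉ = 29

29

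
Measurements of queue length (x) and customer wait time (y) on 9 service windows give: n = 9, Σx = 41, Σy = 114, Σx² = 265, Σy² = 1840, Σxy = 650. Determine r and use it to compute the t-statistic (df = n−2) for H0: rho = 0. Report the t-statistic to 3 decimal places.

S_xy = nΣxy − ΣxΣy = 9·650 − 41·114 = 5850 − 4674 = 1176
S_xx = nΣx² − (Σx)² = 9·265 − 41² = 2385 − 1681 = 704
S_yy = nΣy² − (Σy)² = 9·1840 − 114² = 16560 − 12996 = 3564
r = S_xy / √(S_xx·S_yy) = 1176 / √(704·3564) = 1176 / √2509056 = 1176 / 1584.0000 = 0.7424
t = r·√(n−2)/√(1−r²) = 0.7424·√7 / √(1−0.551158) = 1.964206 / 0.669957 = 2.932

2.932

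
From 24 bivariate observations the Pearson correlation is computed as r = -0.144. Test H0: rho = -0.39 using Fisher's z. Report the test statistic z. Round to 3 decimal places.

z_r = atanh(-0.144) = -0.145008,  z_0 = atanh(-0.39) = -0.411800
SE = 1/√(n−3) = 1/√21 = 0.218218
z = (z_r − z_0)/SE = (-0.145008 − (-0.411800)) / 0.218218 = 0.266792 / 0.218218 = 1.223

1.223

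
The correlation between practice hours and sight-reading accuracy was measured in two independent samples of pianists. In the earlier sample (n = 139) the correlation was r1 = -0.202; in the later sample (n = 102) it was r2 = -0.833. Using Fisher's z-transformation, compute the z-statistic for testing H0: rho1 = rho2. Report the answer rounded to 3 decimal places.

7.517

z1 = atanh(-0.202) = -0.204817,  z2 = atanh(-0.833) = -1.197858
SE = √(1/(n1−3) + 1/(n2−3)) = √(1/136 + 1/99) = √(0.0073529 + 0.0101010) = √0.0174539 = 0.132113
z = (z1 − z2)/SE = (-0.204817 − (-1.197858)) / 0.132113 = 0.993041 / 0.132113 = 7.517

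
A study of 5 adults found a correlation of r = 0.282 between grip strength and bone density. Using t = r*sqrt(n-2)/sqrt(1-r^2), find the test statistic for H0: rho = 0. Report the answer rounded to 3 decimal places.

0.509

1 − r² = 1 − 0.079524 = 0.920476;  √(1−r²) = 0.959414
√(n−2) = √3 = 1.732051
t = r·√(n−2)/√(1−r²) = 0.282 · 1.732051 / 0.959414 = 0.509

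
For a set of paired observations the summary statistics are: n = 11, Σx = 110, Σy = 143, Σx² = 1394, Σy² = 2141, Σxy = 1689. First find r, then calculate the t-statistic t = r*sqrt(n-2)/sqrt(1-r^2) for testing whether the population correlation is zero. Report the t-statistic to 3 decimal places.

Numerator: nΣxy − (Σx)(Σy) = 11·1689 − (110)(143) = 2849
Denominator: √[(nΣx²−(Σx)²)(nΣy²−(Σy)²)]
  nΣx²−(Σx)² = 11·1394 − 12100 = 3234;  nΣy²−(Σy)² = 11·2141 − 20449 = 3102
  √(3234·3102) = √10031868 = 3167.3124
r = 2849 / 3167.3124 = 0.8995
t = r·√(n−2)/√(1−r²) = 0.8995·√9 / √(1−0.809100) = 2.698500 / 0.436921 = 6.176

6.176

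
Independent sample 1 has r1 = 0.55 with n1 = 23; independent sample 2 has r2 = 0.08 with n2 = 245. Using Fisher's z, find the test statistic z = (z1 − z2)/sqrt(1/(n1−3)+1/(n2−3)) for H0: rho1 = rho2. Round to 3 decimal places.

Fisher z-transforms: z1 = atanh(0.55) = 0.618381, z2 = atanh(0.08) = 0.080171; difference d = 0.538210
Var(d) = 1/20 + 1/242 = 0.0500000 + 0.0041322 = 0.0541322
z = d/√Var(d) = 0.538210 / √0.0541322 = 0.538210 / 0.232663 = 2.313

2.313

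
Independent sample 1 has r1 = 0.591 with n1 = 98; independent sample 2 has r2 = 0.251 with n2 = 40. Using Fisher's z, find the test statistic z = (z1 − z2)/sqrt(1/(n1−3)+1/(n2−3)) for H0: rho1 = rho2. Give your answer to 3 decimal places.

z1 = atanh(0.591) = 0.679201,  z2 = atanh(0.251) = 0.256480
SE = √(1/(n1−3) + 1/(n2−3)) = √(1/95 + 1/37) = √(0.0105263 + 0.0270270) = √0.0375533 = 0.193787
z = (z1 − z2)/SE = (0.679201 − 0.256480) / 0.193787 = 0.422721 / 0.193787 = 2.181

2.181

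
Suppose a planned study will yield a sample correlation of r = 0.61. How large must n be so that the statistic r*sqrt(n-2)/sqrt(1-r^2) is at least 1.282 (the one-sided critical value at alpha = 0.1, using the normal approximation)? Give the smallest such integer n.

r√(n−2)/√(1−r²) ≥ 1.282  ⇔  n−2 ≥ (1.282)²·(1−r²)/r²
(1−r²)/r² = (1−0.3721)/0.3721 = 1.6874
n ≥ 2 + 1.643524·1.6874 = 2 + 2.7733 = 4.7733
⌈4.7733⌉ = 5

5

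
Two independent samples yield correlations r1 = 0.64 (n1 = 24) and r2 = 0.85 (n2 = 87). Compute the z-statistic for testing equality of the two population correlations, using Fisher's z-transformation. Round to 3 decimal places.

-2.041

z1 = atanh(0.64) = 0.758174,  z2 = atanh(0.85) = 1.256153
SE = √(1/(n1−3) + 1/(n2−3)) = √(1/21 + 1/84) = √(0.0476190 + 0.0119048) = √0.0595238 = 0.243975
z = (z1 − z2)/SE = (0.758174 − 1.256153) / 0.243975 = -0.497979 / 0.243975 = -2.041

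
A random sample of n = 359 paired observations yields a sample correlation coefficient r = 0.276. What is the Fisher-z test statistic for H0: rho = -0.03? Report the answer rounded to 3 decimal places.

5.912

Fisher z: atanh(0.276) = 0.283347, atanh(-0.03) = -0.030009
z = (z_r − z_0)·√(n−3) = (0.283347 − (-0.030009))·√356 = 0.313356 · 18.867962 = 5.912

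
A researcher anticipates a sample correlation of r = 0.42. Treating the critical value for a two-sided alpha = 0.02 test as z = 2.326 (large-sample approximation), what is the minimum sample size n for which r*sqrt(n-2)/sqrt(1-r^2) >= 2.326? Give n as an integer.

r√(n−2)/√(1−r²) ≥ 2.326  ⇔  n−2 ≥ (2.326)²·(1−r²)/r²
(1−r²)/r² = (1−0.1764)/0.1764 = 4.6689
n ≥ 2 + 5.410276·4.6689 = 2 + 25.2600 = 27.2600
⌈27.2600⌉ = 28

28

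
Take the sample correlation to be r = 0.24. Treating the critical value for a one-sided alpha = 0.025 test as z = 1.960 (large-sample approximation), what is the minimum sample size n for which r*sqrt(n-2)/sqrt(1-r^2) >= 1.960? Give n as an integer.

Need r·√(n−2)/√(1−r²) ≥ 1.960
√(n−2) ≥ 1.960·√(1−0.0576) / 0.24 = 1.960·0.970773 / 0.24 = 7.9280
n−2 ≥ 62.8532  ⇒  n ≥ 64.8532
Smallest integer n = 65

65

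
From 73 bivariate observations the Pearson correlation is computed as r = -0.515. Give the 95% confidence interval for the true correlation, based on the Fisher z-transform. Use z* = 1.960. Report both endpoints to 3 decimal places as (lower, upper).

Fisher z: z_r = atanh(r) = ½·ln((1+(-0.515))/(1−(-0.515))) = -0.569511
SE(z) = 1/√(n−3) = 1/√70 = 0.119523
95% ⇒ z* = 1.960; margin = 1.960·0.119523 = 0.234265
CI on z-scale: (-0.803776, -0.335246)
Back-transform: tanh(-0.803776) = -0.666142, tanh(-0.335246) = -0.323227

(-0.666, -0.323)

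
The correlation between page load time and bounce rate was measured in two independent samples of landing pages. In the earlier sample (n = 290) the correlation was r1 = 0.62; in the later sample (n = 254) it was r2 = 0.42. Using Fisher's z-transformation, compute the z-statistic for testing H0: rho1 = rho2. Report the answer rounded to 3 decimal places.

Fisher z-transforms: z1 = atanh(0.62) = 0.725005, z2 = atanh(0.42) = 0.447692; difference d = 0.277313
Var(d) = 1/287 + 1/251 = 0.0034843 + 0.0039841 = 0.0074684
z = d/√Var(d) = 0.277313 / √0.0074684 = 0.277313 / 0.086420 = 3.209

3.209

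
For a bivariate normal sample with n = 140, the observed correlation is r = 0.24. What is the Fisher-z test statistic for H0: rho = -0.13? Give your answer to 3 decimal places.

4.395

z_r = atanh(0.24) = 0.244774,  z_0 = atanh(-0.13) = -0.130740
SE = 1/√(n−3) = 1/√137 = 0.085436
z = (z_r − z_0)/SE = (0.244774 − (-0.130740)) / 0.085436 = 0.375514 / 0.085436 = 4.395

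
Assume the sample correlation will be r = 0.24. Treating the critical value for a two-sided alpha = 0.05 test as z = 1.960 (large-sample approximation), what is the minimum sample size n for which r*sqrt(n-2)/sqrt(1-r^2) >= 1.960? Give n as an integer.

Need r·√(n−2)/√(1−r²) ≥ 1.960
√(n−2) ≥ 1.960·√(1−0.0576) / 0.24 = 1.960·0.970773 / 0.24 = 7.9280
n−2 ≥ 62.8532  ⇒  n ≥ 64.8532
Smallest integer n = 65

65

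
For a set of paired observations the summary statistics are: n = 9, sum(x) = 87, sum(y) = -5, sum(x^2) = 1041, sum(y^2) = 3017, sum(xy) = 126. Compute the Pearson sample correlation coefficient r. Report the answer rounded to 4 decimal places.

0.2245

S_xy = nΣxy − ΣxΣy = 9·126 − 87·(-5) = 1134 − (-435) = 1569
S_xx = nΣx² − (Σx)² = 9·1041 − 87² = 9369 − 7569 = 1800
S_yy = nΣy² − (Σy)² = 9·3017 − (-5)² = 27153 − 25 = 27128
r = S_xy / √(S_xx·S_yy) = 1569 / √(1800·27128) = 1569 / √48830400 = 1569 / 6987.8752 = 0.2245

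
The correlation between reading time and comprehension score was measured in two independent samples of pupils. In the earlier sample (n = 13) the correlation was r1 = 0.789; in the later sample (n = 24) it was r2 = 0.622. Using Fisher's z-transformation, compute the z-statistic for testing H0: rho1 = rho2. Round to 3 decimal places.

z1 = atanh(0.789) = 1.068777,  z2 = atanh(0.622) = 0.728261
SE = √(1/(n1−3) + 1/(n2−3)) = √(1/10 + 1/21) = √(0.1000000 + 0.0476190) = √0.1476190 = 0.384212
z = (z1 − z2)/SE = (1.068777 − 0.728261) / 0.384212 = 0.340516 / 0.384212 = 0.886

0.886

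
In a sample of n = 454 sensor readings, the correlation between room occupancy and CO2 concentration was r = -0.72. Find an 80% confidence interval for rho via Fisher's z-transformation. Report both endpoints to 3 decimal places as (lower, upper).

(-0.748, -0.690)

z_r = atanh(-0.72) = -0.907645;  SE = 1/√(n−3) = 1/√451 = 0.047088
z-limits: -0.907645 ± 1.282·0.047088 = -0.907645 ± 0.060367 = [-0.968012, -0.847278]
ρ-limits: (tanh -0.968012, tanh -0.847278) = (-0.748, -0.690)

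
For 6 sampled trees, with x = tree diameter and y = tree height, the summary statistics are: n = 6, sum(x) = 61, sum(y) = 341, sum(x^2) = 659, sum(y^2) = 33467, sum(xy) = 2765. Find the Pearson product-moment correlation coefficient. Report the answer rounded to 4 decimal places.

-0.9489

S_xy = nΣxy − ΣxΣy = 6·2765 − 61·341 = 16590 − 20801 = -4211
S_xx = nΣx² − (Σx)² = 6·659 − 61² = 3954 − 3721 = 233
S_yy = nΣy² − (Σy)² = 6·33467 − 341² = 200802 − 116281 = 84521
r = S_xy / √(S_xx·S_yy) = -4211 / √(233·84521) = -4211 / √19693393 = -4211 / 4437.7239 = -0.9489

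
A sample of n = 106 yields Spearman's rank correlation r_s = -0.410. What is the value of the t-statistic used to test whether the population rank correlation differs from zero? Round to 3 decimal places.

-4.584

1 − r_s² = 1 − 0.168100 = 0.831900;  √(1−r_s²) = 0.912086
√(n−2) = √104 = 10.198039
t = r_s·√(n−2)/√(1−r_s²) = -0.410 · 10.198039 / 0.912086 = -4.584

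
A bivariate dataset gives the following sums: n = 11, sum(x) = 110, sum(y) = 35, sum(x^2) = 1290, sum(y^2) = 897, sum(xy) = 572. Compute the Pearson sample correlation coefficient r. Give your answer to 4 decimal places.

0.5746

S_xy = nΣxy − ΣxΣy = 11·572 − 110·35 = 6292 − 3850 = 2442
S_xx = nΣx² − (Σx)² = 11·1290 − 110² = 14190 − 12100 = 2090
S_yy = nΣy² − (Σy)² = 11·897 − 35² = 9867 − 1225 = 8642
r = S_xy / √(S_xx·S_yy) = 2442 / √(2090·8642) = 2442 / √18061780 = 2442 / 4249.9153 = 0.5746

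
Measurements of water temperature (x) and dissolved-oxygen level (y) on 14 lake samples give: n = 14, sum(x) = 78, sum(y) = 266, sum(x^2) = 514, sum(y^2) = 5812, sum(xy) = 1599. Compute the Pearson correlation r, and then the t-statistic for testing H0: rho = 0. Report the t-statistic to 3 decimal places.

1.879

Numerator: nΣxy − (Σx)(Σy) = 14·1599 − (78)(266) = 1638
Denominator: √[(nΣx²−(Σx)²)(nΣy²−(Σy)²)]
  nΣx²−(Σx)² = 14·514 − 6084 = 1112;  nΣy²−(Σy)² = 14·5812 − 70756 = 10612
  √(1112·10612) = √11800544 = 3435.1920
r = 1638 / 3435.1920 = 0.4768
t = r·√(n−2)/√(1−r²) = 0.4768·√12 / √(1−0.227338) = 1.651684 / 0.879012 = 1.879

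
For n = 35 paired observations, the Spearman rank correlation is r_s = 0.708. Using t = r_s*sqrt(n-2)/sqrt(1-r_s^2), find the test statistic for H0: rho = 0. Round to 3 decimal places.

1 − r_s² = 1 − 0.501264 = 0.498736;  √(1−r_s²) = 0.706212
√(n−2) = √33 = 5.744563
t = r_s·√(n−2)/√(1−r_s²) = 0.708 · 5.744563 / 0.706212 = 5.759

5.759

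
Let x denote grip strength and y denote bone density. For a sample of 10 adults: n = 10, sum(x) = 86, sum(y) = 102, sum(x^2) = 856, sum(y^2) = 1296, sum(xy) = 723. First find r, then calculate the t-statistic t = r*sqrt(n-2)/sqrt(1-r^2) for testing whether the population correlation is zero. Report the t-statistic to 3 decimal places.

-5.643

Numerator: nΣxy − (Σx)(Σy) = 10·723 − (86)(102) = -1542
Denominator: √[(nΣx²−(Σx)²)(nΣy²−(Σy)²)]
  nΣx²−(Σx)² = 10·856 − 7396 = 1164;  nΣy²−(Σy)² = 10·1296 − 10404 = 2556
  √(1164·2556) = √2975184 = 1724.8722
r = -1542 / 1724.8722 = -0.8940
t = r·√(n−2)/√(1−r²) = -0.8940·√8 / √(1−0.799236) = -2.528614 / 0.448067 = -5.643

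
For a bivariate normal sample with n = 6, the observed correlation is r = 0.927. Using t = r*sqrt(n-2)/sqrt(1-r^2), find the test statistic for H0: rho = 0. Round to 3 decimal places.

4.943

1 − r² = 1 − 0.859329 = 0.140671;  √(1−r²) = 0.375061
√(n−2) = √4 = 2.000000
t = r·√(n−2)/√(1−r²) = 0.927 · 2.000000 / 0.375061 = 4.943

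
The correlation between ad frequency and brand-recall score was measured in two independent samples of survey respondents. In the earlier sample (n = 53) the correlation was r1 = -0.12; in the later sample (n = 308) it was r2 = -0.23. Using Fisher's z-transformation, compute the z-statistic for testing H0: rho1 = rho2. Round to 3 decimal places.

0.745

Fisher z-transforms: z1 = atanh(-0.12) = -0.120581, z2 = atanh(-0.23) = -0.234189; difference d = 0.113608
Var(d) = 1/50 + 1/305 = 0.0200000 + 0.0032787 = 0.0232787
z = d/√Var(d) = 0.113608 / √0.0232787 = 0.113608 / 0.152574 = 0.745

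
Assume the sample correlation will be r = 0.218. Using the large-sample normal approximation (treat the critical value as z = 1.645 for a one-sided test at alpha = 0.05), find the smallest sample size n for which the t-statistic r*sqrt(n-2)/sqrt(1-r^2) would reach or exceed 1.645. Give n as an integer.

57

r√(n−2)/√(1−r²) ≥ 1.645  ⇔  n−2 ≥ (1.645)²·(1−r²)/r²
(1−r²)/r² = (1−0.047524)/0.047524 = 20.0420
n ≥ 2 + 2.706025·20.0420 = 2 + 54.2342 = 56.2342
⌈56.2342⌉ = 57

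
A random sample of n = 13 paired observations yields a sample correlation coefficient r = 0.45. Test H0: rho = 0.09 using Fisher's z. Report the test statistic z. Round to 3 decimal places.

1.247

Fisher z: atanh(0.45) = 0.484700, atanh(0.09) = 0.090244
z = (z_r − z_0)·√(n−3) = (0.484700 − 0.090244)·√10 = 0.394456 · 3.162278 = 1.247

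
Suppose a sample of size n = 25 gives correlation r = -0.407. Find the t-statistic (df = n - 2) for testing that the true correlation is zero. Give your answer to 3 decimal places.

-2.137

t = r·√(n−2) / √(1−r²) with r = -0.407, n = 25
  = -0.407·√23 / √(1 − 0.165649)
  = -0.407·4.795832 / 0.913428
  = -1.951904 / 0.913428 = -2.137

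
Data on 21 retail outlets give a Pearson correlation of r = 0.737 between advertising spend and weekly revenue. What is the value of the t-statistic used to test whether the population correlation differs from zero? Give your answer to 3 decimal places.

4.753

t = r·√(n−2) / √(1−r²) with r = 0.737, n = 21
  = 0.737·√19 / √(1 − 0.543169)
  = 0.737·4.358899 / 0.675893
  = 3.212509 / 0.675893 = 4.753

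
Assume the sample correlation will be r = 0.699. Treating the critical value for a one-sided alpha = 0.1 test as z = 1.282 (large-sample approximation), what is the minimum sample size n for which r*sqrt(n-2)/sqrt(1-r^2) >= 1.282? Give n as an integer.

4

Need r·√(n−2)/√(1−r²) ≥ 1.282
√(n−2) ≥ 1.282·√(1−0.488601) / 0.699 = 1.282·0.715122 / 0.699 = 1.3116
n−2 ≥ 1.7203  ⇒  n ≥ 3.7203
Smallest integer n = 4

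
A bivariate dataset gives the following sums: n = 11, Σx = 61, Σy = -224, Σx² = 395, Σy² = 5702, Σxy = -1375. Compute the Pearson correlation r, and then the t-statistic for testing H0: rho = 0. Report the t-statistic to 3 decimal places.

-1.837

S_xy = nΣxy − ΣxΣy = 11·(-1375) − 61·(-224) = -15125 − (-13664) = -1461
S_xx = nΣx² − (Σx)² = 11·395 − 61² = 4345 − 3721 = 624
S_yy = nΣy² − (Σy)² = 11·5702 − (-224)² = 62722 − 50176 = 12546
r = S_xy / √(S_xx·S_yy) = -1461 / √(624·12546) = -1461 / √7828704 = -1461 / 2797.9821 = -0.5222
t = r·√(n−2)/√(1−r²) = -0.5222·√9 / √(1−0.272693) = -1.566600 / 0.852823 = -1.837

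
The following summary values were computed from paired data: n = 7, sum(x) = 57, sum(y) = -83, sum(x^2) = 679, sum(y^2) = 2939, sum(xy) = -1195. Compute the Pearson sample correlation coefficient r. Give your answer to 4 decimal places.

Numerator: nΣxy − (Σx)(Σy) = 7·(-1195) − (57)(-83) = -3634
Denominator: √[(nΣx²−(Σx)²)(nΣy²−(Σy)²)]
  nΣx²−(Σx)² = 7·679 − 3249 = 1504;  nΣy²−(Σy)² = 7·2939 − 6889 = 13684
  √(1504·13684) = √20580736 = 4536.5996
r = -3634 / 4536.5996 = -0.8010

-0.8010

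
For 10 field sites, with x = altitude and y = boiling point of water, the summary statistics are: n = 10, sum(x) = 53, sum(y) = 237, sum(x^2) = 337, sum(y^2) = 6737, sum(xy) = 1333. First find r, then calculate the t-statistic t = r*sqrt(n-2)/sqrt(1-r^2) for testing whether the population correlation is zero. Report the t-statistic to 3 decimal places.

S_xy = nΣxy − ΣxΣy = 10·1333 − 53·237 = 13330 − 12561 = 769
S_xx = nΣx² − (Σx)² = 10·337 − 53² = 3370 − 2809 = 561
S_yy = nΣy² − (Σy)² = 10·6737 − 237² = 67370 − 56169 = 11201
r = S_xy / √(S_xx·S_yy) = 769 / √(561·11201) = 769 / √6283761 = 769 / 2506.7431 = 0.3068
t = r·√(n−2)/√(1−r²) = 0.3068·√8 / √(1−0.094126) = 0.867761 / 0.951774 = 0.912

0.912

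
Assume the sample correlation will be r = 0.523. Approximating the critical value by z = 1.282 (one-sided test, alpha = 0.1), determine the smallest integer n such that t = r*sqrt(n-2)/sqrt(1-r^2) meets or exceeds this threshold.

7

Need r·√(n−2)/√(1−r²) ≥ 1.282
√(n−2) ≥ 1.282·√(1−0.273529) / 0.523 = 1.282·0.852333 / 0.523 = 2.0893
n−2 ≥ 4.3652  ⇒  n ≥ 6.3652
Smallest integer n = 7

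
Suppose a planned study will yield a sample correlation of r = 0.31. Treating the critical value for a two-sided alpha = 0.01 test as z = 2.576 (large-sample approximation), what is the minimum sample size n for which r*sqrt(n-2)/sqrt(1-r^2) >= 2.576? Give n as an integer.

65

Need r·√(n−2)/√(1−r²) ≥ 2.576
√(n−2) ≥ 2.576·√(1−0.0961) / 0.31 = 2.576·0.950737 / 0.31 = 7.9003
n−2 ≥ 62.4147  ⇒  n ≥ 64.4147
Smallest integer n = 65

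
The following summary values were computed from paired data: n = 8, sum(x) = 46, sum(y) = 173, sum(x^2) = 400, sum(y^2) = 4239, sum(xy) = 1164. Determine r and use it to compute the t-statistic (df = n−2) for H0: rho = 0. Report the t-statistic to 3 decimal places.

2.104

Numerator: nΣxy − (Σx)(Σy) = 8·1164 − (46)(173) = 1354
Denominator: √[(nΣx²−(Σx)²)(nΣy²−(Σy)²)]
  nΣx²−(Σx)² = 8·400 − 2116 = 1084;  nΣy²−(Σy)² = 8·4239 − 29929 = 3983
  √(1084·3983) = √4317572 = 2077.8768
r = 1354 / 2077.8768 = 0.6516
t = r·√(n−2)/√(1−r²) = 0.6516·√6 / √(1−0.424583) = 1.596088 / 0.758562 = 2.104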